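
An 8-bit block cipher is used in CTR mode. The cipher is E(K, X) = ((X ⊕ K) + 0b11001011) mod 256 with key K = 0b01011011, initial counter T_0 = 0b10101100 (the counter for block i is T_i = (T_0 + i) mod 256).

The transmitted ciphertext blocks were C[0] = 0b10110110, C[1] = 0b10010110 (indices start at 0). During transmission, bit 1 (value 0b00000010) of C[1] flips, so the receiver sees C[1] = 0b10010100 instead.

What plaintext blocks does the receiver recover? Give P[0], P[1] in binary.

P[0] = 0b01110100, P[1] = 0b01010101

CTR decryption: S_i = E(K, T_i) where T_i is the counter for block i; P_i = C_i ⊕ S_i.
Only C[1] changed, to 0b10010100. In CTR, a change in C_i flips the same bit in P_i only; the keystream is unaffected. Decrypting the received ciphertext:
P[0]: T = 0b10101100, S = E(K, T) = 0b11000010; 0b10110110 ⊕ 0b11000010 = 0b01110100.
P[1]: T = 0b10101101, S = E(K, T) = 0b11000001; 0b10010100 ⊕ 0b11000001 = 0b01010101.
Blocks that differ from the original plaintext: P[1].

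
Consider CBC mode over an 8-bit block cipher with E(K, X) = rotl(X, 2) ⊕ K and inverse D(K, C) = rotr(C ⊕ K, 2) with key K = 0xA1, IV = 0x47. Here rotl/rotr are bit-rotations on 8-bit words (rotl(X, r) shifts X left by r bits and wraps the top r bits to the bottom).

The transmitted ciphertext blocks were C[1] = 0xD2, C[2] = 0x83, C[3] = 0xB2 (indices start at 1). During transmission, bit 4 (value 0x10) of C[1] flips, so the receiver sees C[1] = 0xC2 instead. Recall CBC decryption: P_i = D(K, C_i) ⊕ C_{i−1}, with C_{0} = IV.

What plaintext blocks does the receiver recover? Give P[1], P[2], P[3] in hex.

Only C[1] changed, to 0xC2. In CBC, a change in C_i garbles P_i and flips the same bit in P_{i+1}. Decrypting the received ciphertext:
P[1]: D(K, 0xC2) = 0xD8; 0xD8 ⊕ 0x47 = 0x9F.
P[2]: D(K, 0x83) = 0x88; 0x88 ⊕ 0xC2 = 0x4A.
P[3]: D(K, 0xB2) = 0xC4; 0xC4 ⊕ 0x83 = 0x47.
Blocks that differ from the original plaintext: P[1], P[2].

P[1] = 0x9F, P[2] = 0x4A, P[3] = 0x47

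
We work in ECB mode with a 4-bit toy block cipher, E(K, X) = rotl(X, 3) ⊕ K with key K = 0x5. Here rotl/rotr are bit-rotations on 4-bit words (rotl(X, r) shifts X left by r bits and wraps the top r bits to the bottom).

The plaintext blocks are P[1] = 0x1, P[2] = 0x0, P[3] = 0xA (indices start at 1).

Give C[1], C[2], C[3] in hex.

C[1] = 0xD, C[2] = 0x5, C[3] = 0x0

ECB encryption: C_i = E(K, P_i).
C[1]: E(K, 0x1) = 0xD.
C[2]: E(K, 0x0) = 0x5.
C[3]: E(K, 0xA) = 0x0.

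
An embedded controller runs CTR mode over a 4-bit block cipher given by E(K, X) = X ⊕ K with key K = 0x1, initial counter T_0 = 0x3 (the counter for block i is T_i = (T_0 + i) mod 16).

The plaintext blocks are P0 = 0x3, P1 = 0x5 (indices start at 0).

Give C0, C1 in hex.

C0 = 0x1, C1 = 0x0

CTR encryption: S_i = E(K, T_i) where T_i is the counter for block i; C_i = P_i ⊕ S_i.
C0: T = 0x3, S = E(K, T) = 0x2; 0x3 ⊕ 0x2 = 0x1.
C1: T = 0x4, S = E(K, T) = 0x5; 0x5 ⊕ 0x5 = 0x0.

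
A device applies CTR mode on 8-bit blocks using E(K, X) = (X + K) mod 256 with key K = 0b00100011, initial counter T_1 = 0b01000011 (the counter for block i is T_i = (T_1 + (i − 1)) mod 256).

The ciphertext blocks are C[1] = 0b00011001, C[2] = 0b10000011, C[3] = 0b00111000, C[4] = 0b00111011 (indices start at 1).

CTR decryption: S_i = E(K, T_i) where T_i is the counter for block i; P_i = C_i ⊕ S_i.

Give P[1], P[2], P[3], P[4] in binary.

P[1] = 0b01111111, P[2] = 0b11100100, P[3] = 0b01010000, P[4] = 0b01010010

P[1]: T = 0b01000011, S = E(K, T) = 0b01100110; 0b00011001 ⊕ 0b01100110 = 0b01111111.
P[2]: T = 0b01000100, S = E(K, T) = 0b01100111; 0b10000011 ⊕ 0b01100111 = 0b11100100.
P[3]: T = 0b01000101, S = E(K, T) = 0b01101000; 0b00111000 ⊕ 0b01101000 = 0b01010000.
P[4]: T = 0b01000110, S = E(K, T) = 0b01101001; 0b00111011 ⊕ 0b01101001 = 0b01010010.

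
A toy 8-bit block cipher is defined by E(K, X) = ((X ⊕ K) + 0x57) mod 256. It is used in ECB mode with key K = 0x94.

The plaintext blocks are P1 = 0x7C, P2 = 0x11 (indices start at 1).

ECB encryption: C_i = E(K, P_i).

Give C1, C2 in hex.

C1 = 0x3F, C2 = 0xDC

C1: E(K, 0x7C) = 0x3F.
C2: E(K, 0x11) = 0xDC.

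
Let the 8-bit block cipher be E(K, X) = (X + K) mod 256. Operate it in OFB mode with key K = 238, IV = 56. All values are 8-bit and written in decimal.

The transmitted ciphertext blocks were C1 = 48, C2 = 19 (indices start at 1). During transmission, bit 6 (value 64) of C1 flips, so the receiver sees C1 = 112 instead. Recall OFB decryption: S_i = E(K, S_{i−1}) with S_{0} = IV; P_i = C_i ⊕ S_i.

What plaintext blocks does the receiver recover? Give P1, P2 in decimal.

Only C1 changed, to 112. In OFB, a change in C_i flips the same bit in P_i only; the keystream is unaffected. Decrypting the received ciphertext:
P1: S = E(K, 56) = 38; 112 ⊕ 38 = 86.
P2: S = E(K, 38) = 20; 19 ⊕ 20 = 7.
Blocks that differ from the original plaintext: P1.

P1 = 86, P2 = 7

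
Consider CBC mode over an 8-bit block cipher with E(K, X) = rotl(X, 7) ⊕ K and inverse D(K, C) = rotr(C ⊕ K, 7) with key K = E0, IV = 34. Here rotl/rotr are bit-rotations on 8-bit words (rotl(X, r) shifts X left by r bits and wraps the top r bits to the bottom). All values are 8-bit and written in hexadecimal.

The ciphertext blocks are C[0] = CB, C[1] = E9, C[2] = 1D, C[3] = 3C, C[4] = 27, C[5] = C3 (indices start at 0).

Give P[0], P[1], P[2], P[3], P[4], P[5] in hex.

CBC decryption: P_i = D(K, C_i) ⊕ C_{i−1}, with C_{−1} = IV.
P[0]: D(K, CB) = 56; 56 ⊕ 34 = 62.
P[1]: D(K, E9) = 12; 12 ⊕ CB = D9.
P[2]: D(K, 1D) = FB; FB ⊕ E9 = 12.
P[3]: D(K, 3C) = B9; B9 ⊕ 1D = A4.
P[4]: D(K, 27) = 8F; 8F ⊕ 3C = B3.
P[5]: D(K, C3) = 46; 46 ⊕ 27 = 61.

P[0] = 62, P[1] = D9, P[2] = 12, P[3] = A4, P[4] = B3, P[5] = 61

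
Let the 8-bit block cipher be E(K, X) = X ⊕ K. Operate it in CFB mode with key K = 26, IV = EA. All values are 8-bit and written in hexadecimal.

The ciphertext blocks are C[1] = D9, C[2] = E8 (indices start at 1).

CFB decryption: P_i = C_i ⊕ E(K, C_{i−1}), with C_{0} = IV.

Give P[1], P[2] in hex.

P[1]: E(K, EA) = CC; D9 ⊕ CC = 15.
P[2]: E(K, D9) = FF; E8 ⊕ FF = 17.

P[1] = 15, P[2] = 17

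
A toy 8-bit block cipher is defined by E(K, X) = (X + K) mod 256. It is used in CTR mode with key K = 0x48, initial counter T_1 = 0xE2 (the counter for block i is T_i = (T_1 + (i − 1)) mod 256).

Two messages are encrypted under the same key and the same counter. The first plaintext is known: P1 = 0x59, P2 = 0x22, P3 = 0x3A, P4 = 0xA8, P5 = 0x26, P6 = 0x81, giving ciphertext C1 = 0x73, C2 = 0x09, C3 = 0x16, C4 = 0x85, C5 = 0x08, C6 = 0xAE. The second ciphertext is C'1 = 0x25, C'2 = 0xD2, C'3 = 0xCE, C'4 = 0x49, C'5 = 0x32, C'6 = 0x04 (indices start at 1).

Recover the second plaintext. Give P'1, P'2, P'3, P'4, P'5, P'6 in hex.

P'1 = 0x0F, P'2 = 0xF9, P'3 = 0xE2, P'4 = 0x64, P'5 = 0x1C, P'6 = 0x2B

In CTR with a reused counter, both messages share the same keystream S_i, so C_i ⊕ C'_i = P_i ⊕ P'_i and thus P'_i = P_i ⊕ C_i ⊕ C'_i.
P'1: 0x59 ⊕ 0x73 ⊕ 0x25 = 0x0F.
P'2: 0x22 ⊕ 0x09 ⊕ 0xD2 = 0xF9.
P'3: 0x3A ⊕ 0x16 ⊕ 0xCE = 0xE2.
P'4: 0xA8 ⊕ 0x85 ⊕ 0x49 = 0x64.
P'5: 0x26 ⊕ 0x08 ⊕ 0x32 = 0x1C.
P'6: 0x81 ⊕ 0xAE ⊕ 0x04 = 0x2B.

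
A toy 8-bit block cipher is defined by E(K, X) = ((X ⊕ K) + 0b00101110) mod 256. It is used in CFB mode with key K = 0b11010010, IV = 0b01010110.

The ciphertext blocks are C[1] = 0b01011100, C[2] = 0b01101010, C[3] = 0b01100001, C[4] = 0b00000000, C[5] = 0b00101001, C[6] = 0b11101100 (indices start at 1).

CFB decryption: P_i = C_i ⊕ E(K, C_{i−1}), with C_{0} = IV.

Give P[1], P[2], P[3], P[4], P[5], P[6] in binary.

P[1]: E(K, 0b01010110) = 0b10110010; 0b01011100 ⊕ 0b10110010 = 0b11101110.
P[2]: E(K, 0b01011100) = 0b10111100; 0b01101010 ⊕ 0b10111100 = 0b11010110.
P[3]: E(K, 0b01101010) = 0b11100110; 0b01100001 ⊕ 0b11100110 = 0b10000111.
P[4]: E(K, 0b01100001) = 0b11100001; 0b00000000 ⊕ 0b11100001 = 0b11100001.
P[5]: E(K, 0b00000000) = 0b00000000; 0b00101001 ⊕ 0b00000000 = 0b00101001.
P[6]: E(K, 0b00101001) = 0b00101001; 0b11101100 ⊕ 0b00101001 = 0b11000101.

P[1] = 0b11101110, P[2] = 0b11010110, P[3] = 0b10000111, P[4] = 0b11100001, P[5] = 0b00101001, P[6] = 0b11000101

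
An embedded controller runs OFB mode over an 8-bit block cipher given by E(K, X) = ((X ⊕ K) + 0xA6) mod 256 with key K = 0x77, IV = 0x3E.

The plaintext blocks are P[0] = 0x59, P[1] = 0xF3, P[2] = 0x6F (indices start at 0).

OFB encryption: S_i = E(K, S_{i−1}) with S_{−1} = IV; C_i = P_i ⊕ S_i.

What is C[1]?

C[0]: S = E(K, 0x3E) = 0xEF; 0x59 ⊕ 0xEF = 0xB6.
C[1]: S = E(K, 0xEF) = 0x3E; 0xF3 ⊕ 0x3E = 0xCD.

C[1] = 0xCD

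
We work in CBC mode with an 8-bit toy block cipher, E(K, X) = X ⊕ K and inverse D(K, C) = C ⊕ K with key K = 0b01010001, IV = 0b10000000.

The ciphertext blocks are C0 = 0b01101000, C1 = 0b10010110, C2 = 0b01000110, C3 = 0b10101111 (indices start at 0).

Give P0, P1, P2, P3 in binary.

CBC decryption: P_i = D(K, C_i) ⊕ C_{i−1}, with C_{−1} = IV.
P0: D(K, 0b01101000) = 0b00111001; 0b00111001 ⊕ 0b10000000 = 0b10111001.
P1: D(K, 0b10010110) = 0b11000111; 0b11000111 ⊕ 0b01101000 = 0b10101111.
P2: D(K, 0b01000110) = 0b00010111; 0b00010111 ⊕ 0b10010110 = 0b10000001.
P3: D(K, 0b10101111) = 0b11111110; 0b11111110 ⊕ 0b01000110 = 0b10111000.

P0 = 0b10111001, P1 = 0b10101111, P2 = 0b10000001, P3 = 0b10111000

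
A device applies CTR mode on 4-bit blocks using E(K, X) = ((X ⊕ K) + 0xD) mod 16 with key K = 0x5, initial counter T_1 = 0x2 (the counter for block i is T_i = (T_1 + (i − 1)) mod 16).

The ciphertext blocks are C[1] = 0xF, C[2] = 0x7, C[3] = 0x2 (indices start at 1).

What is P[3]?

P[3] = 0xC

CTR decryption: S_i = E(K, T_i) where T_i is the counter for block i; P_i = C_i ⊕ S_i.
P[3]: T = 0x4, S = E(K, T) = 0xE; 0x2 ⊕ 0xE = 0xC.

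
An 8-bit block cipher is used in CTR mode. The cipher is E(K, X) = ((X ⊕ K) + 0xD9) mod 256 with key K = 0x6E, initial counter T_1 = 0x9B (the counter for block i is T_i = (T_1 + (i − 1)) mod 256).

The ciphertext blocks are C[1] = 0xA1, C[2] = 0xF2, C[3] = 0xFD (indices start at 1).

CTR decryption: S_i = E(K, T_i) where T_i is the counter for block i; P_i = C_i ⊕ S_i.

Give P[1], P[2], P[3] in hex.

P[1] = 0x6F, P[2] = 0x39, P[3] = 0x31

P[1]: T = 0x9B, S = E(K, T) = 0xCE; 0xA1 ⊕ 0xCE = 0x6F.
P[2]: T = 0x9C, S = E(K, T) = 0xCB; 0xF2 ⊕ 0xCB = 0x39.
P[3]: T = 0x9D, S = E(K, T) = 0xCC; 0xFD ⊕ 0xCC = 0x31.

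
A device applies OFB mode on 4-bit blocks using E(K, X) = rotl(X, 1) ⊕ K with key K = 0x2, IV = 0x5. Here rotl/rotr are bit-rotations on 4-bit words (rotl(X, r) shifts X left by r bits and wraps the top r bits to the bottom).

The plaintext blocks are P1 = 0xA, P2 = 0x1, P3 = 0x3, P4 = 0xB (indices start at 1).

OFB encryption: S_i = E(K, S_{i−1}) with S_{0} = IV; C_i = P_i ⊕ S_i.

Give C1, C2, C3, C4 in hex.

C1: S = E(K, 0x5) = 0x8; 0xA ⊕ 0x8 = 0x2.
C2: S = E(K, 0x8) = 0x3; 0x1 ⊕ 0x3 = 0x2.
C3: S = E(K, 0x3) = 0x4; 0x3 ⊕ 0x4 = 0x7.
C4: S = E(K, 0x4) = 0xA; 0xB ⊕ 0xA = 0x1.

C1 = 0x2, C2 = 0x2, C3 = 0x7, C4 = 0x1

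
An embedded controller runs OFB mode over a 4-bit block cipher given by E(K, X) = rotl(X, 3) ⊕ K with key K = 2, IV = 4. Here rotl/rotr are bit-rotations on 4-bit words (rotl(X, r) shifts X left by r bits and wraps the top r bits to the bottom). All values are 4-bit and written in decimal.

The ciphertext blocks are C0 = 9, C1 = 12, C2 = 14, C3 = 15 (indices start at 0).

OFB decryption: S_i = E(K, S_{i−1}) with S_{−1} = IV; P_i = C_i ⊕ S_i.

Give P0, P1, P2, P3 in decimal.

P0 = 9, P1 = 14, P2 = 13, P3 = 4

P0: S = E(K, 4) = 0; 9 ⊕ 0 = 9.
P1: S = E(K, 0) = 2; 12 ⊕ 2 = 14.
P2: S = E(K, 2) = 3; 14 ⊕ 3 = 13.
P3: S = E(K, 3) = 11; 15 ⊕ 11 = 4.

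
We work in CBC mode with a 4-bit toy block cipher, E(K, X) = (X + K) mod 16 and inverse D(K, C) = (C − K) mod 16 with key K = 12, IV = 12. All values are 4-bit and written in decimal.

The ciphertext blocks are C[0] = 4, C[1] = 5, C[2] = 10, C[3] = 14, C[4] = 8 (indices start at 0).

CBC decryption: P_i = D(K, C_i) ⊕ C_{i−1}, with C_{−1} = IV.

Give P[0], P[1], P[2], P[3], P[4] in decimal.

P[0]: D(K, 4) = 8; 8 ⊕ 12 = 4.
P[1]: D(K, 5) = 9; 9 ⊕ 4 = 13.
P[2]: D(K, 10) = 14; 14 ⊕ 5 = 11.
P[3]: D(K, 14) = 2; 2 ⊕ 10 = 8.
P[4]: D(K, 8) = 12; 12 ⊕ 14 = 2.

P[0] = 4, P[1] = 13, P[2] = 11, P[3] = 8, P[4] = 2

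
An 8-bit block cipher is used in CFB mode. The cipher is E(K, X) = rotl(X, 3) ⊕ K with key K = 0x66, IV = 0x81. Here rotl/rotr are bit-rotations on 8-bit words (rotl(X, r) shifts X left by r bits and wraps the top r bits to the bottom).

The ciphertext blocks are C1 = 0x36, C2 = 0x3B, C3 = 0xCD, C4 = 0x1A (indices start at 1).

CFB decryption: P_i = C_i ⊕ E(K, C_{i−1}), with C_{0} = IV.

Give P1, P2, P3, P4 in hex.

P1 = 0x5C, P2 = 0xEC, P3 = 0x72, P4 = 0x12

P1: E(K, 0x81) = 0x6A; 0x36 ⊕ 0x6A = 0x5C.
P2: E(K, 0x36) = 0xD7; 0x3B ⊕ 0xD7 = 0xEC.
P3: E(K, 0x3B) = 0xBF; 0xCD ⊕ 0xBF = 0x72.
P4: E(K, 0xCD) = 0x08; 0x1A ⊕ 0x08 = 0x12.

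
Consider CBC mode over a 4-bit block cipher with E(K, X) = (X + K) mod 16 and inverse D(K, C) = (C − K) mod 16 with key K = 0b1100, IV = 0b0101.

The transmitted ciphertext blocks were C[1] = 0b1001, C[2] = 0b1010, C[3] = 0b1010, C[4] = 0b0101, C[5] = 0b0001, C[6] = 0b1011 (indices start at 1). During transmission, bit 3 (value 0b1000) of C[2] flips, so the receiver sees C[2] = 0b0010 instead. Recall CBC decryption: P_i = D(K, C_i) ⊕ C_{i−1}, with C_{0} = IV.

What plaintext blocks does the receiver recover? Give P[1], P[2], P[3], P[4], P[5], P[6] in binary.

Only C[2] changed, to 0b0010. In CBC, a change in C_i garbles P_i and flips the same bit in P_{i+1}. Decrypting the received ciphertext:
P[1]: D(K, 0b1001) = 0b1101; 0b1101 ⊕ 0b0101 = 0b1000.
P[2]: D(K, 0b0010) = 0b0110; 0b0110 ⊕ 0b1001 = 0b1111.
P[3]: D(K, 0b1010) = 0b1110; 0b1110 ⊕ 0b0010 = 0b1100.
P[4]: D(K, 0b0101) = 0b1001; 0b1001 ⊕ 0b1010 = 0b0011.
P[5]: D(K, 0b0001) = 0b0101; 0b0101 ⊕ 0b0101 = 0b0000.
P[6]: D(K, 0b1011) = 0b1111; 0b1111 ⊕ 0b0001 = 0b1110.
Blocks that differ from the original plaintext: P[2], P[3].

P[1] = 0b1000, P[2] = 0b1111, P[3] = 0b1100, P[4] = 0b0011, P[5] = 0b0000, P[6] = 0b1110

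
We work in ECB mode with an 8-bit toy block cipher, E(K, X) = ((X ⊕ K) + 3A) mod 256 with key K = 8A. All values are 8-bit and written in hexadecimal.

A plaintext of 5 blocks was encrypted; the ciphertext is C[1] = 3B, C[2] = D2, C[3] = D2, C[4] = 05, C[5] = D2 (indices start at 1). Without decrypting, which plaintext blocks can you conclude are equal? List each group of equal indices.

P[2] = P[3] = P[5]

ECB encrypts each block independently with the same key, so equal ciphertext blocks imply equal plaintext blocks.
C[2] = C[3] = C[5] = D2, so P[2] = P[3] = P[5].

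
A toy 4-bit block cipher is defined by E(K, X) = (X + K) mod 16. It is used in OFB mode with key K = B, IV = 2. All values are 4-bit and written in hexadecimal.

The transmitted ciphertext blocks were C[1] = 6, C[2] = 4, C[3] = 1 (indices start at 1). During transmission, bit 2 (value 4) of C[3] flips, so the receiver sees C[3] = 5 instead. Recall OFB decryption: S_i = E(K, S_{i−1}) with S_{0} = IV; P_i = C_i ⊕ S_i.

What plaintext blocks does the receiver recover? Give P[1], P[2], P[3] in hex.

Only C[3] changed, to 5. In OFB, a change in C_i flips the same bit in P_i only; the keystream is unaffected. Decrypting the received ciphertext:
P[1]: S = E(K, 2) = D; 6 ⊕ D = B.
P[2]: S = E(K, D) = 8; 4 ⊕ 8 = C.
P[3]: S = E(K, 8) = 3; 5 ⊕ 3 = 6.
Blocks that differ from the original plaintext: P[3].

P[1] = B, P[2] = C, P[3] = 6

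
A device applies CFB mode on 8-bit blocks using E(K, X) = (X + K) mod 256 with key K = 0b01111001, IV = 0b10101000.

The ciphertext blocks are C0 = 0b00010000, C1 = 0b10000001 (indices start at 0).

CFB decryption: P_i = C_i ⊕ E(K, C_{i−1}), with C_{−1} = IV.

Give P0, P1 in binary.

P0: E(K, 0b10101000) = 0b00100001; 0b00010000 ⊕ 0b00100001 = 0b00110001.
P1: E(K, 0b00010000) = 0b10001001; 0b10000001 ⊕ 0b10001001 = 0b00001000.

P0 = 0b00110001, P1 = 0b00001000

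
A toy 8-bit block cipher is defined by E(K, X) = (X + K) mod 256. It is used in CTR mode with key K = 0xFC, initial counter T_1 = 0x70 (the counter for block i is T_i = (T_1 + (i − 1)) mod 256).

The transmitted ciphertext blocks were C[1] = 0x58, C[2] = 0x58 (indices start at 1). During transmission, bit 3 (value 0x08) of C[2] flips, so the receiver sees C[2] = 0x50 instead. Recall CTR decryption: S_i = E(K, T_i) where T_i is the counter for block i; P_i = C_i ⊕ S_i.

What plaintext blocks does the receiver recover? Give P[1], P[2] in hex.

P[1] = 0x34, P[2] = 0x3D

Only C[2] changed, to 0x50. In CTR, a change in C_i flips the same bit in P_i only; the keystream is unaffected. Decrypting the received ciphertext:
P[1]: T = 0x70, S = E(K, T) = 0x6C; 0x58 ⊕ 0x6C = 0x34.
P[2]: T = 0x71, S = E(K, T) = 0x6D; 0x50 ⊕ 0x6D = 0x3D.
Blocks that differ from the original plaintext: P[2].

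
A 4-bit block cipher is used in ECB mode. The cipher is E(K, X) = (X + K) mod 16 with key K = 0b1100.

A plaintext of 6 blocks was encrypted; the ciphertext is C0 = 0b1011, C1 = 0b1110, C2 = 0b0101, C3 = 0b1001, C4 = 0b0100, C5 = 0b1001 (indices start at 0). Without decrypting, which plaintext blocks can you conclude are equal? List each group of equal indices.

P3 = P5

ECB encrypts each block independently with the same key, so equal ciphertext blocks imply equal plaintext blocks.
C3 = C5 = 0b1001, so P3 = P5.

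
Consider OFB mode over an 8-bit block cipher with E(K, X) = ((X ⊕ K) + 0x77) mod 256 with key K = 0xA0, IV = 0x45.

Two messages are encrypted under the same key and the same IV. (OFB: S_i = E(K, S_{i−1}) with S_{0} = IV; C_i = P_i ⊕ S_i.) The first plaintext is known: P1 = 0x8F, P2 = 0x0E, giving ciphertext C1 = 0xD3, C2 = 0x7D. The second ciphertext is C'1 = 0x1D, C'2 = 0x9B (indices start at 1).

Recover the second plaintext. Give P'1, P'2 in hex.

P'1 = 0x41, P'2 = 0xE8

In OFB with a reused IV, both messages share the same keystream S_i, so C_i ⊕ C'_i = P_i ⊕ P'_i and thus P'_i = P_i ⊕ C_i ⊕ C'_i.
P'1: 0x8F ⊕ 0xD3 ⊕ 0x1D = 0x41.
P'2: 0x0E ⊕ 0x7D ⊕ 0x9B = 0xE8.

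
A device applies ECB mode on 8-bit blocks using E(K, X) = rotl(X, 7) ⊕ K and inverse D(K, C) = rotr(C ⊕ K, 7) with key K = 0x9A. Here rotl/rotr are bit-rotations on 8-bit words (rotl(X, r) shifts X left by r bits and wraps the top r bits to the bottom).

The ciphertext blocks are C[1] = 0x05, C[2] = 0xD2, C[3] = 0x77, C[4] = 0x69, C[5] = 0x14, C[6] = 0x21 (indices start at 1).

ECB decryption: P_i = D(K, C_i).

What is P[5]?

P[5]: D(K, 0x14) = 0x1D.

P[5] = 0x1D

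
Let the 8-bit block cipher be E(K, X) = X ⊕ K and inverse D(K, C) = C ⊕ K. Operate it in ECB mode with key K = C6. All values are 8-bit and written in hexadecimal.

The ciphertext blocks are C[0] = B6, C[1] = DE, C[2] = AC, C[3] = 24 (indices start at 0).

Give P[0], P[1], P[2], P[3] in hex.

P[0] = 70, P[1] = 18, P[2] = 6A, P[3] = E2

ECB decryption: P_i = D(K, C_i).
P[0]: D(K, B6) = 70.
P[1]: D(K, DE) = 18.
P[2]: D(K, AC) = 6A.
P[3]: D(K, 24) = E2.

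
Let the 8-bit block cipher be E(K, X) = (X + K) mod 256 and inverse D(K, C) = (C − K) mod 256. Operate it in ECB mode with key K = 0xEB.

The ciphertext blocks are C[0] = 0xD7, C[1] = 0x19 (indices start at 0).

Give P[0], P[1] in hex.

ECB decryption: P_i = D(K, C_i).
P[0]: D(K, 0xD7) = 0xEC.
P[1]: D(K, 0x19) = 0x2E.

P[0] = 0xEC, P[1] = 0x2E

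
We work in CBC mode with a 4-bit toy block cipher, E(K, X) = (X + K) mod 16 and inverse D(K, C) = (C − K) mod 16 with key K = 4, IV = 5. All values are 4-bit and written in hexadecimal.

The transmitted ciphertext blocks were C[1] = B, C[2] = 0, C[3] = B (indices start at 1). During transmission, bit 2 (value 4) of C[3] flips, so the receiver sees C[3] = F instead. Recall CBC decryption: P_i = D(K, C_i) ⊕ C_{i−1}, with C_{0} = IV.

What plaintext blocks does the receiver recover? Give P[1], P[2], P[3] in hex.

P[1] = 2, P[2] = 7, P[3] = B

Only C[3] changed, to F. In CBC, a change in C_i garbles P_i and flips the same bit in P_{i+1}. Decrypting the received ciphertext:
P[1]: D(K, B) = 7; 7 ⊕ 5 = 2.
P[2]: D(K, 0) = C; C ⊕ B = 7.
P[3]: D(K, F) = B; B ⊕ 0 = B.
Blocks that differ from the original plaintext: P[3].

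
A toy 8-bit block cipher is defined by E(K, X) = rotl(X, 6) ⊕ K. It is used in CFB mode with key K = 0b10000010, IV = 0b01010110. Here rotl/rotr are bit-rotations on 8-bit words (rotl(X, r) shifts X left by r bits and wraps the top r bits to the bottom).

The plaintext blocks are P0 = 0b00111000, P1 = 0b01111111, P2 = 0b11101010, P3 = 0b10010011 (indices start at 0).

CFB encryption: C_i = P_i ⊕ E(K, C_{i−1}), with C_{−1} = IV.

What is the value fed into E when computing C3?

0b11100101

C0: E(K, 0b01010110) = 0b00010111; 0b00111000 ⊕ 0b00010111 = 0b00101111.
C1: E(K, 0b00101111) = 0b01001001; 0b01111111 ⊕ 0b01001001 = 0b00110110.
C2: E(K, 0b00110110) = 0b00001111; 0b11101010 ⊕ 0b00001111 = 0b11100101.
C3: E(K, 0b11100101) = 0b11111011; 0b10010011 ⊕ 0b11111011 = 0b01101000.
So the input to E for block 3 is 0b11100101.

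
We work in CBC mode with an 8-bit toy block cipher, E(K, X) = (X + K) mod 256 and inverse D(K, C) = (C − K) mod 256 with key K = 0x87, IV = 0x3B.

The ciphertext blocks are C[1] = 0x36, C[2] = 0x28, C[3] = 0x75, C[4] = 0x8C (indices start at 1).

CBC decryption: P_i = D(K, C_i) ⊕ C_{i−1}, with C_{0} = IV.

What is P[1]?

P[1]: D(K, 0x36) = 0xAF; 0xAF ⊕ 0x3B = 0x94.

P[1] = 0x94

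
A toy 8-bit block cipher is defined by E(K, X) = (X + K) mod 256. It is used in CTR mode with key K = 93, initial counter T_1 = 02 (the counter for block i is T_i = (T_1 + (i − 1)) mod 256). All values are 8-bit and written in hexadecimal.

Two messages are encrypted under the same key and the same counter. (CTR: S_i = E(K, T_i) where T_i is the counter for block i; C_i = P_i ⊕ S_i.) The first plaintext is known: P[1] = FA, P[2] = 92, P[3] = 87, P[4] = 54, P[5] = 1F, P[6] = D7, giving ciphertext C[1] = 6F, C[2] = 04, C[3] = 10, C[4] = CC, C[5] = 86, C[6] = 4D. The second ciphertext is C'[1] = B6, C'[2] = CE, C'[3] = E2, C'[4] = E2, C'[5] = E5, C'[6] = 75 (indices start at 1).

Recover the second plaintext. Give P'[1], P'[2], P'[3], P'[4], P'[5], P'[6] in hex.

In CTR with a reused counter, both messages share the same keystream S_i, so C_i ⊕ C'_i = P_i ⊕ P'_i and thus P'_i = P_i ⊕ C_i ⊕ C'_i.
P'[1]: FA ⊕ 6F ⊕ B6 = 23.
P'[2]: 92 ⊕ 04 ⊕ CE = 58.
P'[3]: 87 ⊕ 10 ⊕ E2 = 75.
P'[4]: 54 ⊕ CC ⊕ E2 = 7A.
P'[5]: 1F ⊕ 86 ⊕ E5 = 7C.
P'[6]: D7 ⊕ 4D ⊕ 75 = EF.

P'[1] = 23, P'[2] = 58, P'[3] = 75, P'[4] = 7A, P'[5] = 7C, P'[6] = EF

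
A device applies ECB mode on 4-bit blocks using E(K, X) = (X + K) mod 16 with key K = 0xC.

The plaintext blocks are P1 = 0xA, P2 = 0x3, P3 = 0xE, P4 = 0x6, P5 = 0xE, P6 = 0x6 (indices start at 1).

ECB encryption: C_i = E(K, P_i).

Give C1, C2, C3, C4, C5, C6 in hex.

C1: E(K, 0xA) = 0x6.
C2: E(K, 0x3) = 0xF.
C3: E(K, 0xE) = 0xA.
C4: E(K, 0x6) = 0x2.
C5: E(K, 0xE) = 0xA.
C6: E(K, 0x6) = 0x2.

C1 = 0x6, C2 = 0xF, C3 = 0xA, C4 = 0x2, C5 = 0xA, C6 = 0x2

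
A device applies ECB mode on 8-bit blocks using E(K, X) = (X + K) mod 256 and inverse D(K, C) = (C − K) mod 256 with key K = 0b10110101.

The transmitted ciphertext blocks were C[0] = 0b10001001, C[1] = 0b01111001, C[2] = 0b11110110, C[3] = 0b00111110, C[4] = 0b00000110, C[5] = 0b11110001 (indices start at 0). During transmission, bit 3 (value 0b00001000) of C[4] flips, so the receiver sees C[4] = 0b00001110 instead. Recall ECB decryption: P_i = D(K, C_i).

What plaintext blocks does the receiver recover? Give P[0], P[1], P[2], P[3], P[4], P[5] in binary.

P[0] = 0b11010100, P[1] = 0b11000100, P[2] = 0b01000001, P[3] = 0b10001001, P[4] = 0b01011001, P[5] = 0b00111100

Only C[4] changed, to 0b00001110. In ECB, a change in C_i affects only P_i. Decrypting the received ciphertext:
P[0]: D(K, 0b10001001) = 0b11010100.
P[1]: D(K, 0b01111001) = 0b11000100.
P[2]: D(K, 0b11110110) = 0b01000001.
P[3]: D(K, 0b00111110) = 0b10001001.
P[4]: D(K, 0b00001110) = 0b01011001.
P[5]: D(K, 0b11110001) = 0b00111100.
Blocks that differ from the original plaintext: P[4].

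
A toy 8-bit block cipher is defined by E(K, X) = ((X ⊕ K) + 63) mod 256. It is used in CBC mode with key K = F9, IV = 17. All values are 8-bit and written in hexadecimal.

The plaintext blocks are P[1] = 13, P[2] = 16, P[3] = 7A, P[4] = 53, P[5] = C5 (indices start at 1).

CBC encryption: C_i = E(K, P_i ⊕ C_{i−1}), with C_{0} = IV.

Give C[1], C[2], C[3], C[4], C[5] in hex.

C[1]: P[1] ⊕ 17 = 04; E(K, 04) = 60.
C[2]: P[2] ⊕ 60 = 76; E(K, 76) = F2.
C[3]: P[3] ⊕ F2 = 88; E(K, 88) = D4.
C[4]: P[4] ⊕ D4 = 87; E(K, 87) = E1.
C[5]: P[5] ⊕ E1 = 24; E(K, 24) = 40.

C[1] = 60, C[2] = F2, C[3] = D4, C[4] = E1, C[5] = 40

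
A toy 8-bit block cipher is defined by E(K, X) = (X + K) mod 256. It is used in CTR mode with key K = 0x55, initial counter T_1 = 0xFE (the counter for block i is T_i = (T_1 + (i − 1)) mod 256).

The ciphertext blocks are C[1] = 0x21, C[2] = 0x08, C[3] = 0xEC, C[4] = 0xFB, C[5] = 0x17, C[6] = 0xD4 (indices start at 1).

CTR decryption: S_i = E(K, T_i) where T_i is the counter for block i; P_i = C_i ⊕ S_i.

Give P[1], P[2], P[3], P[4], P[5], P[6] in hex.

P[1]: T = 0xFE, S = E(K, T) = 0x53; 0x21 ⊕ 0x53 = 0x72.
P[2]: T = 0xFF, S = E(K, T) = 0x54; 0x08 ⊕ 0x54 = 0x5C.
P[3]: T = 0x00, S = E(K, T) = 0x55; 0xEC ⊕ 0x55 = 0xB9.
P[4]: T = 0x01, S = E(K, T) = 0x56; 0xFB ⊕ 0x56 = 0xAD.
P[5]: T = 0x02, S = E(K, T) = 0x57; 0x17 ⊕ 0x57 = 0x40.
P[6]: T = 0x03, S = E(K, T) = 0x58; 0xD4 ⊕ 0x58 = 0x8C.

P[1] = 0x72, P[2] = 0x5C, P[3] = 0xB9, P[4] = 0xAD, P[5] = 0x40, P[6] = 0x8C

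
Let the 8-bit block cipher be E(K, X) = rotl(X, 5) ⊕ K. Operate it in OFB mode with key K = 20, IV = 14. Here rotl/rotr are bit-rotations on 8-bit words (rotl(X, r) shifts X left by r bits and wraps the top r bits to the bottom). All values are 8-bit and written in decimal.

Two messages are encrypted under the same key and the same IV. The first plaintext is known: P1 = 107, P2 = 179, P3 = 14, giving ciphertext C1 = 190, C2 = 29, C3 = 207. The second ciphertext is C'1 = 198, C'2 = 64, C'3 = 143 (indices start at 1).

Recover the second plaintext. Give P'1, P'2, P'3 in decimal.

P'1 = 19, P'2 = 238, P'3 = 78

In OFB with a reused IV, both messages share the same keystream S_i, so C_i ⊕ C'_i = P_i ⊕ P'_i and thus P'_i = P_i ⊕ C_i ⊕ C'_i.
P'1: 107 ⊕ 190 ⊕ 198 = 19.
P'2: 179 ⊕ 29 ⊕ 64 = 238.
P'3: 14 ⊕ 207 ⊕ 143 = 78.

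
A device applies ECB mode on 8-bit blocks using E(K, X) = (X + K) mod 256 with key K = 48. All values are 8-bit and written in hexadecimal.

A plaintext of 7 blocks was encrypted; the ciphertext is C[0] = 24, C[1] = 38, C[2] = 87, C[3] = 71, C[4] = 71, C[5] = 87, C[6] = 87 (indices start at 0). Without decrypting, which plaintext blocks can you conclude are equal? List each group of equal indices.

ECB encrypts each block independently with the same key, so equal ciphertext blocks imply equal plaintext blocks.
C[2] = C[5] = C[6] = 87, so P[2] = P[5] = P[6].
C[3] = C[4] = 71, so P[3] = P[4].

P[2] = P[5] = P[6]; P[3] = P[4]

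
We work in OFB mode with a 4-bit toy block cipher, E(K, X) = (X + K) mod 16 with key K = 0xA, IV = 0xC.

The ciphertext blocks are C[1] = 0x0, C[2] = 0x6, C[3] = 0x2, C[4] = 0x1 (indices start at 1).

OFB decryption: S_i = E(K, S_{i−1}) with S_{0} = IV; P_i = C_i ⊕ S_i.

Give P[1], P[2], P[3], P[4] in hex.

P[1] = 0x6, P[2] = 0x6, P[3] = 0x8, P[4] = 0x5

P[1]: S = E(K, 0xC) = 0x6; 0x0 ⊕ 0x6 = 0x6.
P[2]: S = E(K, 0x6) = 0x0; 0x6 ⊕ 0x0 = 0x6.
P[3]: S = E(K, 0x0) = 0xA; 0x2 ⊕ 0xA = 0x8.
P[4]: S = E(K, 0xA) = 0x4; 0x1 ⊕ 0x4 = 0x5.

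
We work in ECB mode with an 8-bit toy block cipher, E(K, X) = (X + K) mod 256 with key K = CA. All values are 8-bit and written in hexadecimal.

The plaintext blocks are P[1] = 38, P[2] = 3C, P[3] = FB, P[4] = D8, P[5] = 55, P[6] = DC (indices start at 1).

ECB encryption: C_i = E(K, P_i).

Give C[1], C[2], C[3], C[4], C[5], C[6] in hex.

C[1]: E(K, 38) = 02.
C[2]: E(K, 3C) = 06.
C[3]: E(K, FB) = C5.
C[4]: E(K, D8) = A2.
C[5]: E(K, 55) = 1F.
C[6]: E(K, DC) = A6.

C[1] = 02, C[2] = 06, C[3] = C5, C[4] = A2, C[5] = 1F, C[6] = A6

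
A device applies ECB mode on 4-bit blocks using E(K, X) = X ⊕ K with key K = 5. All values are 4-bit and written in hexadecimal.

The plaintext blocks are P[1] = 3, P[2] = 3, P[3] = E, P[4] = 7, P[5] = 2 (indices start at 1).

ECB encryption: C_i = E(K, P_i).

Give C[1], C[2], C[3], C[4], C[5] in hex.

C[1]: E(K, 3) = 6.
C[2]: E(K, 3) = 6.
C[3]: E(K, E) = B.
C[4]: E(K, 7) = 2.
C[5]: E(K, 2) = 7.

C[1] = 6, C[2] = 6, C[3] = B, C[4] = 2, C[5] = 7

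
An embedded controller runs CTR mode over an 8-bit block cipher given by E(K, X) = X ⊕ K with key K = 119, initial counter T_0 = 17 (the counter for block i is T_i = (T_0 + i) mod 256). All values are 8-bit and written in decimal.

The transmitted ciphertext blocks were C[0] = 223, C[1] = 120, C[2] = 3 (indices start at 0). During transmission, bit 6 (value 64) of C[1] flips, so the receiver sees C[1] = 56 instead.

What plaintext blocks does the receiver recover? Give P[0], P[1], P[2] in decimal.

CTR decryption: S_i = E(K, T_i) where T_i is the counter for block i; P_i = C_i ⊕ S_i.
Only C[1] changed, to 56. In CTR, a change in C_i flips the same bit in P_i only; the keystream is unaffected. Decrypting the received ciphertext:
P[0]: T = 17, S = E(K, T) = 102; 223 ⊕ 102 = 185.
P[1]: T = 18, S = E(K, T) = 101; 56 ⊕ 101 = 93.
P[2]: T = 19, S = E(K, T) = 100; 3 ⊕ 100 = 103.
Blocks that differ from the original plaintext: P[1].

P[0] = 185, P[1] = 93, P[2] = 103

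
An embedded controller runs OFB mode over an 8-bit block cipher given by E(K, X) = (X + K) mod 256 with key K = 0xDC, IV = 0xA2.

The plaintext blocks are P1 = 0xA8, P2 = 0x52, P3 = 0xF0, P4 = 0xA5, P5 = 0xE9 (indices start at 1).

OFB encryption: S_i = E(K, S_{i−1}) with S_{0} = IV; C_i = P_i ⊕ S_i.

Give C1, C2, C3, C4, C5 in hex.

C1 = 0xD6, C2 = 0x08, C3 = 0xC6, C4 = 0xB7, C5 = 0x07

C1: S = E(K, 0xA2) = 0x7E; 0xA8 ⊕ 0x7E = 0xD6.
C2: S = E(K, 0x7E) = 0x5A; 0x52 ⊕ 0x5A = 0x08.
C3: S = E(K, 0x5A) = 0x36; 0xF0 ⊕ 0x36 = 0xC6.
C4: S = E(K, 0x36) = 0x12; 0xA5 ⊕ 0x12 = 0xB7.
C5: S = E(K, 0x12) = 0xEE; 0xE9 ⊕ 0xEE = 0x07.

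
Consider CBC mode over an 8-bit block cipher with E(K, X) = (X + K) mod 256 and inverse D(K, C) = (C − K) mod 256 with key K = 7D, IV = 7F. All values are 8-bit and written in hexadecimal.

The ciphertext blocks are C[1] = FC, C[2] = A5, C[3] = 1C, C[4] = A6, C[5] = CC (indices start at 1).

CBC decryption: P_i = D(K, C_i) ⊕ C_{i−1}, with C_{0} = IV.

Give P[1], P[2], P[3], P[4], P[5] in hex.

P[1]: D(K, FC) = 7F; 7F ⊕ 7F = 00.
P[2]: D(K, A5) = 28; 28 ⊕ FC = D4.
P[3]: D(K, 1C) = 9F; 9F ⊕ A5 = 3A.
P[4]: D(K, A6) = 29; 29 ⊕ 1C = 35.
P[5]: D(K, CC) = 4F; 4F ⊕ A6 = E9.

P[1] = 00, P[2] = D4, P[3] = 3A, P[4] = 35, P[5] = E9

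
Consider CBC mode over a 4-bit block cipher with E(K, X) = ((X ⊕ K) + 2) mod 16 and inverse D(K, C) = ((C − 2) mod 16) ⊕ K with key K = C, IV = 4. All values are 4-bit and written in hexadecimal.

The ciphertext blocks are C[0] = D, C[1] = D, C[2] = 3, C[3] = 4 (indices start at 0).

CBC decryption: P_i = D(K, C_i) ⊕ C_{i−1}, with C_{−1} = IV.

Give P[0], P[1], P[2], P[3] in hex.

P[0] = 3, P[1] = A, P[2] = 0, P[3] = D

P[0]: D(K, D) = 7; 7 ⊕ 4 = 3.
P[1]: D(K, D) = 7; 7 ⊕ D = A.
P[2]: D(K, 3) = D; D ⊕ D = 0.
P[3]: D(K, 4) = E; E ⊕ 3 = D.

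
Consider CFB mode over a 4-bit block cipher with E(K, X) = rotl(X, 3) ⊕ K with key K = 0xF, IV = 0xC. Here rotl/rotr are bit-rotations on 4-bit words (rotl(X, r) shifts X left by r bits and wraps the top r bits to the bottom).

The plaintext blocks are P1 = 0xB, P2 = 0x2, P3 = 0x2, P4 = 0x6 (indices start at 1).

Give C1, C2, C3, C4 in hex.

C1 = 0x2, C2 = 0xC, C3 = 0xB, C4 = 0x4

CFB encryption: C_i = P_i ⊕ E(K, C_{i−1}), with C_{0} = IV.
C1: E(K, 0xC) = 0x9; 0xB ⊕ 0x9 = 0x2.
C2: E(K, 0x2) = 0xE; 0x2 ⊕ 0xE = 0xC.
C3: E(K, 0xC) = 0x9; 0x2 ⊕ 0x9 = 0xB.
C4: E(K, 0xB) = 0x2; 0x6 ⊕ 0x2 = 0x4.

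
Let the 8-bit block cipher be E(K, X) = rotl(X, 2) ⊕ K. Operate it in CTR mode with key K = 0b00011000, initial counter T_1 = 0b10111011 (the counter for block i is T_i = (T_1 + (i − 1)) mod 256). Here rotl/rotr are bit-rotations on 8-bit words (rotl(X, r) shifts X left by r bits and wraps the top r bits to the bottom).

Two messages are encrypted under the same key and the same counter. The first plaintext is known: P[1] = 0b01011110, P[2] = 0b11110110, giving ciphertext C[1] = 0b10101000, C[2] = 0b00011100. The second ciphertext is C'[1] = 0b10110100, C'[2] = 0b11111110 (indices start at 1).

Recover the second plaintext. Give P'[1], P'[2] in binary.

P'[1] = 0b01000010, P'[2] = 0b00010100

In CTR with a reused counter, both messages share the same keystream S_i, so C_i ⊕ C'_i = P_i ⊕ P'_i and thus P'_i = P_i ⊕ C_i ⊕ C'_i.
P'[1]: 0b01011110 ⊕ 0b10101000 ⊕ 0b10110100 = 0b01000010.
P'[2]: 0b11110110 ⊕ 0b00011100 ⊕ 0b11111110 = 0b00010100.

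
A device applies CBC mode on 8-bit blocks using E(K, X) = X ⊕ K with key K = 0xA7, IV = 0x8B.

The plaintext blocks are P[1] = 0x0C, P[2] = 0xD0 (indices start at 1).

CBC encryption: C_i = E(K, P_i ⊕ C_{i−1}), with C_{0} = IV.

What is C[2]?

C[2] = 0x57

C[1]: P[1] ⊕ 0x8B = 0x87; E(K, 0x87) = 0x20.
C[2]: P[2] ⊕ 0x20 = 0xF0; E(K, 0xF0) = 0x57.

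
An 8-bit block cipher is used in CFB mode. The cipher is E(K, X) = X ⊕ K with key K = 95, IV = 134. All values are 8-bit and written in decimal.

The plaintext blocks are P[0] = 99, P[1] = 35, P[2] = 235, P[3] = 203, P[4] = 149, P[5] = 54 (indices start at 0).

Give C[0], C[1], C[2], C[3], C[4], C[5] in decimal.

C[0] = 186, C[1] = 198, C[2] = 114, C[3] = 230, C[4] = 44, C[5] = 69

CFB encryption: C_i = P_i ⊕ E(K, C_{i−1}), with C_{−1} = IV.
C[0]: E(K, 134) = 217; 99 ⊕ 217 = 186.
C[1]: E(K, 186) = 229; 35 ⊕ 229 = 198.
C[2]: E(K, 198) = 153; 235 ⊕ 153 = 114.
C[3]: E(K, 114) = 45; 203 ⊕ 45 = 230.
C[4]: E(K, 230) = 185; 149 ⊕ 185 = 44.
C[5]: E(K, 44) = 115; 54 ⊕ 115 = 69.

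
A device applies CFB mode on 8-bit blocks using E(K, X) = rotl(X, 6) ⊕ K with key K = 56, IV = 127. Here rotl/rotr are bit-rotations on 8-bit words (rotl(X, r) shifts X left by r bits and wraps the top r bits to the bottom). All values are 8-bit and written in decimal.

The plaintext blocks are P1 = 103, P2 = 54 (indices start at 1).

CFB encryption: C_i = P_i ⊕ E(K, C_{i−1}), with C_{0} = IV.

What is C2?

C1: E(K, 127) = 231; 103 ⊕ 231 = 128.
C2: E(K, 128) = 24; 54 ⊕ 24 = 46.

C2 = 46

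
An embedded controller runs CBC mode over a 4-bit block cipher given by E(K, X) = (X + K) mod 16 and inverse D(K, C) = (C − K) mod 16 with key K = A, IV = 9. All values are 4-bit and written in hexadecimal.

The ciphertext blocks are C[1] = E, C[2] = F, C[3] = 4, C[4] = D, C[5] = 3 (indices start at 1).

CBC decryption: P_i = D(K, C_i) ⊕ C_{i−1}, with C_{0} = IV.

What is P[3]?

P[3]: D(K, 4) = A; A ⊕ F = 5.

P[3] = 5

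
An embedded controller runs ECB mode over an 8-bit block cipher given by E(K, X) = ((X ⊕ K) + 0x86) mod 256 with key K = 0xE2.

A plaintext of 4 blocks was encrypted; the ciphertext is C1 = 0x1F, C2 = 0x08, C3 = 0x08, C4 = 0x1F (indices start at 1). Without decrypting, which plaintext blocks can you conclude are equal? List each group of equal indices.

P1 = P4; P2 = P3

ECB encrypts each block independently with the same key, so equal ciphertext blocks imply equal plaintext blocks.
C1 = C4 = 0x1F, so P1 = P4.
C2 = C3 = 0x08, so P2 = P3.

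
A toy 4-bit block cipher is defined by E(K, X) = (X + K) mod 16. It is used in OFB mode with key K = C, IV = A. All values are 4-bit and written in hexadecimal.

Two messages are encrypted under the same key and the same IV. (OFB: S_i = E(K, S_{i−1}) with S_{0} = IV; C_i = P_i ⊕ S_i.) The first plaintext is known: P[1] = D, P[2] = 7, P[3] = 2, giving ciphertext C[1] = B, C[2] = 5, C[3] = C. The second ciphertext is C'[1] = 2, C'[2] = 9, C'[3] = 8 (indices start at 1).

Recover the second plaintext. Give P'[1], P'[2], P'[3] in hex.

P'[1] = 4, P'[2] = B, P'[3] = 6

In OFB with a reused IV, both messages share the same keystream S_i, so C_i ⊕ C'_i = P_i ⊕ P'_i and thus P'_i = P_i ⊕ C_i ⊕ C'_i.
P'[1]: D ⊕ B ⊕ 2 = 4.
P'[2]: 7 ⊕ 5 ⊕ 9 = B.
P'[3]: 2 ⊕ C ⊕ 8 = 6.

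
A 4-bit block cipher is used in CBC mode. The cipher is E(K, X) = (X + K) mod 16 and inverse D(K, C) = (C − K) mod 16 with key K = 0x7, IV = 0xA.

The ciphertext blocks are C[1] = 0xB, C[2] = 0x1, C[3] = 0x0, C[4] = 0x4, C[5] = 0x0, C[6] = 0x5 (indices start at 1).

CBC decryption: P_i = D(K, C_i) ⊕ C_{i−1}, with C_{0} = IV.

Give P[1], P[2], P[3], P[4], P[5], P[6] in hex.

P[1]: D(K, 0xB) = 0x4; 0x4 ⊕ 0xA = 0xE.
P[2]: D(K, 0x1) = 0xA; 0xA ⊕ 0xB = 0x1.
P[3]: D(K, 0x0) = 0x9; 0x9 ⊕ 0x1 = 0x8.
P[4]: D(K, 0x4) = 0xD; 0xD ⊕ 0x0 = 0xD.
P[5]: D(K, 0x0) = 0x9; 0x9 ⊕ 0x4 = 0xD.
P[6]: D(K, 0x5) = 0xE; 0xE ⊕ 0x0 = 0xE.

P[1] = 0xE, P[2] = 0x1, P[3] = 0x8, P[4] = 0xD, P[5] = 0xD, P[6] = 0xE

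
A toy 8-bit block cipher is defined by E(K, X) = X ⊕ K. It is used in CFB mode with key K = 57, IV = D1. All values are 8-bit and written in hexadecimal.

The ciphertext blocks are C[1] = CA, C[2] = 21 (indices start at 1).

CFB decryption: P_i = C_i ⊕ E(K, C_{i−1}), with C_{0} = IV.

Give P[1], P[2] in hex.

P[1] = 4C, P[2] = BC

P[1]: E(K, D1) = 86; CA ⊕ 86 = 4C.
P[2]: E(K, CA) = 9D; 21 ⊕ 9D = BC.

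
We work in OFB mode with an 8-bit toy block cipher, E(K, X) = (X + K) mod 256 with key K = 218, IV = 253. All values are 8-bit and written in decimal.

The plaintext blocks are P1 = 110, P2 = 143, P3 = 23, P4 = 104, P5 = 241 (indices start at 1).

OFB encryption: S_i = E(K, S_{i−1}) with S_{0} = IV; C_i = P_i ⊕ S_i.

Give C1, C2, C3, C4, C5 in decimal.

C1: S = E(K, 253) = 215; 110 ⊕ 215 = 185.
C2: S = E(K, 215) = 177; 143 ⊕ 177 = 62.
C3: S = E(K, 177) = 139; 23 ⊕ 139 = 156.
C4: S = E(K, 139) = 101; 104 ⊕ 101 = 13.
C5: S = E(K, 101) = 63; 241 ⊕ 63 = 206.

C1 = 185, C2 = 62, C3 = 156, C4 = 13, C5 = 206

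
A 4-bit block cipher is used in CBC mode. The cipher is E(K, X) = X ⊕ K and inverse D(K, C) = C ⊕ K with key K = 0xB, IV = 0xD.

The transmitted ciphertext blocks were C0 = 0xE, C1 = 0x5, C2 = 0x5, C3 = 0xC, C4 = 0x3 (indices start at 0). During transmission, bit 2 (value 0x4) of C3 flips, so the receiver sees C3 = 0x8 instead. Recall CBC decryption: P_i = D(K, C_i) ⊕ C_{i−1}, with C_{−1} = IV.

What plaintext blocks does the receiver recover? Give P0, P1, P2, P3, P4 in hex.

Only C3 changed, to 0x8. In CBC, a change in C_i garbles P_i and flips the same bit in P_{i+1}. Decrypting the received ciphertext:
P0: D(K, 0xE) = 0x5; 0x5 ⊕ 0xD = 0x8.
P1: D(K, 0x5) = 0xE; 0xE ⊕ 0xE = 0x0.
P2: D(K, 0x5) = 0xE; 0xE ⊕ 0x5 = 0xB.
P3: D(K, 0x8) = 0x3; 0x3 ⊕ 0x5 = 0x6.
P4: D(K, 0x3) = 0x8; 0x8 ⊕ 0x8 = 0x0.
Blocks that differ from the original plaintext: P3, P4.

P0 = 0x8, P1 = 0x0, P2 = 0xB, P3 = 0x6, P4 = 0x0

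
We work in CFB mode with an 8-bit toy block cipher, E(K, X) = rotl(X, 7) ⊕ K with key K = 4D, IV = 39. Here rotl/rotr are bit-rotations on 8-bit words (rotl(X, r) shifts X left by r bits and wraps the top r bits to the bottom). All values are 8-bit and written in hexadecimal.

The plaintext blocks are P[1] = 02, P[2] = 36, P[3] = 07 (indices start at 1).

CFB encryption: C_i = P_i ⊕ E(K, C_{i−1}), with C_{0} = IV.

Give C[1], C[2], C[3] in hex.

C[1]: E(K, 39) = D1; 02 ⊕ D1 = D3.
C[2]: E(K, D3) = A4; 36 ⊕ A4 = 92.
C[3]: E(K, 92) = 04; 07 ⊕ 04 = 03.

C[1] = D3, C[2] = 92, C[3] = 03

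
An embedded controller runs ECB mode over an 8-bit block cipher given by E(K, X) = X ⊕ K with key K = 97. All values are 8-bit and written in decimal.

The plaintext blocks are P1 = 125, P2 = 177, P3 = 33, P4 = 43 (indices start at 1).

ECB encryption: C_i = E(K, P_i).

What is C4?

C4 = 74

C4: E(K, 43) = 74.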